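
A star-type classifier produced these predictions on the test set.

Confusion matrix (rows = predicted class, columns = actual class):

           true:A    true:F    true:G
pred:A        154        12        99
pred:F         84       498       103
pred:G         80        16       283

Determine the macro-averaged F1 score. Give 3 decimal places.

Per-class F1 score (2·TP/(2·TP+FP+FN)):
  A: TP=154, FP=12+99=111, FN=84+80=164 → 308/583 = 0.5283
  F: TP=498, FP=84+103=187, FN=12+16=28 → 996/1211 = 0.8225
  G: TP=283, FP=80+16=96, FN=99+103=202 → 566/864 = 0.6551
Macro-F1 score = mean = (0.5283 + 0.8225 + 0.6551) / 3 = 0.669

0.669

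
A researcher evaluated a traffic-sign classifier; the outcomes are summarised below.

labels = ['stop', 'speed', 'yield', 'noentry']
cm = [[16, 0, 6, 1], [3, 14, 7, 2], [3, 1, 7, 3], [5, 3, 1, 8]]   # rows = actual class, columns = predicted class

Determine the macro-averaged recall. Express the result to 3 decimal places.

0.551

Per-class recall (TP/(TP+FN)):
  stop: TP=16, FN=0+6+1=7 → 16/23 = 0.6957
  speed: TP=14, FN=3+7+2=12 → 14/26 = 0.5385
  yield: TP=7, FN=3+1+3=7 → 7/14 = 0.5000
  noentry: TP=8, FN=5+3+1=9 → 8/17 = 0.4706
Macro-recall = mean = (0.6957 + 0.5385 + 0.5000 + 0.4706) / 4 = 0.551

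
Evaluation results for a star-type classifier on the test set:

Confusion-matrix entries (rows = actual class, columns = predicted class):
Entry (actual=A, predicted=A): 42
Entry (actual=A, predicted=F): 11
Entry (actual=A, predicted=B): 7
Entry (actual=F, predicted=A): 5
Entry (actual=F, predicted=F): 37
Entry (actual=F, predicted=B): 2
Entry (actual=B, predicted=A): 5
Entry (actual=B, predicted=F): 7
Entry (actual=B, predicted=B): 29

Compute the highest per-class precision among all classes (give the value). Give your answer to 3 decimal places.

0.808

Per-class precision (TP/(TP+FP)):
  A: TP=42, FP=5+5=10 → 42/52 = 0.8077
  F: TP=37, FP=11+7=18 → 37/55 = 0.6727
  B: TP=29, FP=7+2=9 → 29/38 = 0.7632
Highest is class 'A' with precision = 0.808.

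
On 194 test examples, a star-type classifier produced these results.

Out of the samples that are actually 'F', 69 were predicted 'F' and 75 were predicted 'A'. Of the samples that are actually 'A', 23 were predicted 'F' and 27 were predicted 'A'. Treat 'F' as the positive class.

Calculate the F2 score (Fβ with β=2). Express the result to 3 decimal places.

Fβ = (1+β²)·TP / ((1+β²)·TP + β²·FN + FP), with β²=4
= 5·69 / (5·69 + 4·75 + 23) = 0.516

0.516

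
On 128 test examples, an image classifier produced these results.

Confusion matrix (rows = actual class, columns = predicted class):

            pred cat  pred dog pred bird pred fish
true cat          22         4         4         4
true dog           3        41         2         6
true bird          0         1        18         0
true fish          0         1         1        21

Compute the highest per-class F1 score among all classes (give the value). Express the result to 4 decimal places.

0.8283

Per-class F1 score (2·TP/(2·TP+FP+FN)):
  cat: TP=22, FP=3+0+0=3, FN=4+4+4=12 → 44/59 = 0.74576
  dog: TP=41, FP=4+1+1=6, FN=3+2+6=11 → 82/99 = 0.82828
  bird: TP=18, FP=4+2+1=7, FN=0+1+0=1 → 36/44 = 0.81818
  fish: TP=21, FP=4+6+0=10, FN=0+1+1=2 → 42/54 = 0.77778
Highest is class 'dog' with F1 score = 0.8283.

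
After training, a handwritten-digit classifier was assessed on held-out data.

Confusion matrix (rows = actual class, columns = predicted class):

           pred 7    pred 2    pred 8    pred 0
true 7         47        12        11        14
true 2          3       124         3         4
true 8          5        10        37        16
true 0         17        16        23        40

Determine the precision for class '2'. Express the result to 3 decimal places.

0.765

Treat '2' as positive and all other classes as negative.
precision = TP/(TP+FP).
2: TP=124, FP=12+10+16=38 → 124/162 = 0.7654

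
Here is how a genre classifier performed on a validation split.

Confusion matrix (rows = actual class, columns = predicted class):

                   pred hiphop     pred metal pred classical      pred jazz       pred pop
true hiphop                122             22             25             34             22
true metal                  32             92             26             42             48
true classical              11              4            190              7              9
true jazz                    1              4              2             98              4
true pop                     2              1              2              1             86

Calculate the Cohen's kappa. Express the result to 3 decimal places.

Observed agreement pₒ = trace/N = 588/887 = 0.6629
Expected agreement pₑ = Σ (rowᵢ·colᵢ)/N² = (225·168 + 240·123 + 221·245 + 109·182 + 92·169)/887² = 0.1994
κ = (pₒ − pₑ)/(1 − pₑ) = (0.6629 − 0.1994)/(1 − 0.1994) = 0.579

0.579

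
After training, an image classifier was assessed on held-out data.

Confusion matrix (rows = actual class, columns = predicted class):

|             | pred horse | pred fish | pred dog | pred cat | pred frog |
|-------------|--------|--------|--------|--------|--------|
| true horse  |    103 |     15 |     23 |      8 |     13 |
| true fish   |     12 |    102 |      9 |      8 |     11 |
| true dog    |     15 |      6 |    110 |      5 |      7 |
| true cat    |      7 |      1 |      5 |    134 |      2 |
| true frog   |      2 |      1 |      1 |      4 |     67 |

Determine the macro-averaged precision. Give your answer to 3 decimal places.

0.763

Per-class precision (TP/(TP+FP)):
  horse: TP=103, FP=12+15+7+2=36 → 103/139 = 0.7410
  fish: TP=102, FP=15+6+1+1=23 → 102/125 = 0.8160
  dog: TP=110, FP=23+9+5+1=38 → 110/148 = 0.7432
  cat: TP=134, FP=8+8+5+4=25 → 134/159 = 0.8428
  frog: TP=67, FP=13+11+7+2=33 → 67/100 = 0.6700
Macro-precision = mean = (0.7410 + 0.8160 + 0.7432 + 0.8428 + 0.6700) / 5 = 0.763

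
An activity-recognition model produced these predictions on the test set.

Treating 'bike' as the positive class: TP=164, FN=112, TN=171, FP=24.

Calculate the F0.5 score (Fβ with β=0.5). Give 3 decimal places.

Fβ = (1+β²)·TP / ((1+β²)·TP + β²·FN + FP), with β²=1/4
= 1.25·164 / (1.25·164 + 0.25·112 + 24) = 0.798

0.798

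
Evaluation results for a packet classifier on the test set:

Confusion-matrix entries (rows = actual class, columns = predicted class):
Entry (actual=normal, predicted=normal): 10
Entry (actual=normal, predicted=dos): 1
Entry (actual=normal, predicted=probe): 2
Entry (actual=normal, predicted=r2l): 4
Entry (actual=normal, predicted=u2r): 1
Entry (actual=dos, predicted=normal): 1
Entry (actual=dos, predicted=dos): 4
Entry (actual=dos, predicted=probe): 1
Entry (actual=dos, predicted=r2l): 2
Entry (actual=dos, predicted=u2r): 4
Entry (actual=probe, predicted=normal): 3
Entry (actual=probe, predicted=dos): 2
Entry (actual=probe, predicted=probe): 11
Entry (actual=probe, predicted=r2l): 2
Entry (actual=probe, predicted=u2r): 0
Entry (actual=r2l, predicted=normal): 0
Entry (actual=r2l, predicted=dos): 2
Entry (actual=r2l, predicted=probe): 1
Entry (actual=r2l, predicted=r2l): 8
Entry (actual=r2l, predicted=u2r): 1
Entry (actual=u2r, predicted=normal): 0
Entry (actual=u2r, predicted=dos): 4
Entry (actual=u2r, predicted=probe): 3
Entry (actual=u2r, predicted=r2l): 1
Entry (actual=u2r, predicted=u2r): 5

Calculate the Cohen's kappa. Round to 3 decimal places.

0.399

Observed agreement pₒ = trace/N = 38/73 = 0.5205
Expected agreement pₑ = Σ (rowᵢ·colᵢ)/N² = (18·14 + 12·13 + 18·18 + 12·17 + 13·11)/73² = 0.2025
κ = (pₒ − pₑ)/(1 − pₑ) = (0.5205 − 0.2025)/(1 − 0.2025) = 0.399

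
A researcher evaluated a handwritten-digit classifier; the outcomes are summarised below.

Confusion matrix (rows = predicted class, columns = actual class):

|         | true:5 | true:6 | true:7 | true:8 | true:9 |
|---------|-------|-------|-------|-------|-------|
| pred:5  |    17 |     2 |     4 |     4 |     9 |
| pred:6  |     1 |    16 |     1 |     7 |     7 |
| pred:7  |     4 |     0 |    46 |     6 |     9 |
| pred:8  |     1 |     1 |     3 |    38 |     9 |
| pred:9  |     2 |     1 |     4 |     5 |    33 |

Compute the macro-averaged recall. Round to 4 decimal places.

0.6798

Per-class recall (TP/(TP+FN)):
  5: TP=17, FN=1+4+1+2=8 → 17/25 = 0.68000
  6: TP=16, FN=2+0+1+1=4 → 16/20 = 0.80000
  7: TP=46, FN=4+1+3+4=12 → 46/58 = 0.79310
  8: TP=38, FN=4+7+6+5=22 → 38/60 = 0.63333
  9: TP=33, FN=9+7+9+9=34 → 33/67 = 0.49254
Macro-recall = mean = (0.68000 + 0.80000 + 0.79310 + 0.63333 + 0.49254) / 5 = 0.6798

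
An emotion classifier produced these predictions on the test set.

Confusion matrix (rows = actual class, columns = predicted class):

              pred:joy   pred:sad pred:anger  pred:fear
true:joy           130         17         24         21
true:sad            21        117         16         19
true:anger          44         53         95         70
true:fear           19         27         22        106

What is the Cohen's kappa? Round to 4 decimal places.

Observed agreement pₒ = trace/N = 448/801 = 0.55930
Expected agreement pₑ = Σ (rowᵢ·colᵢ)/N² = (192·214 + 173·214 + 262·157 + 174·216)/801² = 0.24443
κ = (pₒ − pₑ)/(1 − pₑ) = (0.55930 − 0.24443)/(1 − 0.24443) = 0.4167

0.4167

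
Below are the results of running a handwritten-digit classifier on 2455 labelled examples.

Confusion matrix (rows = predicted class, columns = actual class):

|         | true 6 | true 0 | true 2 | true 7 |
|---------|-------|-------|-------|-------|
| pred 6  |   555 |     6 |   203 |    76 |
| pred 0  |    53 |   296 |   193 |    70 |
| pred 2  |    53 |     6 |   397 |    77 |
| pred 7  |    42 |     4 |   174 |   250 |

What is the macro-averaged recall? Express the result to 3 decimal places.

0.669

Per-class recall (TP/(TP+FN)):
  6: TP=555, FN=53+53+42=148 → 555/703 = 0.7895
  0: TP=296, FN=6+6+4=16 → 296/312 = 0.9487
  2: TP=397, FN=203+193+174=570 → 397/967 = 0.4105
  7: TP=250, FN=76+70+77=223 → 250/473 = 0.5285
Macro-recall = mean = (0.7895 + 0.9487 + 0.4105 + 0.5285) / 4 = 0.669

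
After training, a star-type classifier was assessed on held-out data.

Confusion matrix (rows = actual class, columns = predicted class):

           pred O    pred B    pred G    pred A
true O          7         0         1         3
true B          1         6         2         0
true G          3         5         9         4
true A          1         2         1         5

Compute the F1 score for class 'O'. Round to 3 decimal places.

0.609

F1 score = 2·TP/(2·TP+FP+FN).
O: TP=7, FP=1+3+1=5, FN=0+1+3=4 → 14/23 = 0.6087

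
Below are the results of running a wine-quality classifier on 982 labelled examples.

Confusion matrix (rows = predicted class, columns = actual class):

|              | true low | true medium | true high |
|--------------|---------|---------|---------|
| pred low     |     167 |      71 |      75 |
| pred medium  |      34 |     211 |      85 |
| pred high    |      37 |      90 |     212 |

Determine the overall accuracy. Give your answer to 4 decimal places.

0.6008

Accuracy = trace / total = (167+211+212=590) / 982 = 590/982 = 0.6008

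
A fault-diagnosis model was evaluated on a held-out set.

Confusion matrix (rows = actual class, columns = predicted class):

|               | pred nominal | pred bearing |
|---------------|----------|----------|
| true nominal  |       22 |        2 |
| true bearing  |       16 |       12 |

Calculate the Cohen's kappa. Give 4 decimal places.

Observed agreement pₒ = trace/N = 34/52 = 0.65385
Expected agreement pₑ = Σ (rowᵢ·colᵢ)/N² = (24·38 + 28·14)/52² = 0.48225
κ = (pₒ − pₑ)/(1 − pₑ) = (0.65385 − 0.48225)/(1 − 0.48225) = 0.3314

0.3314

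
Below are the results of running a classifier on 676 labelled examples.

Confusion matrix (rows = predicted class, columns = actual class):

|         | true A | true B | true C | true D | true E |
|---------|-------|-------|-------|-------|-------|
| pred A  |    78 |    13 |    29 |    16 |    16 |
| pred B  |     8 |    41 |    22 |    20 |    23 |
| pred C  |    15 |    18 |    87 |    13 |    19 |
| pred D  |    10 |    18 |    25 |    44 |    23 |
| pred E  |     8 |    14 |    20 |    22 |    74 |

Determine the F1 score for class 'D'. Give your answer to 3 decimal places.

0.374

F1 score = 2·TP/(2·TP+FP+FN).
D: TP=44, FP=10+18+25+23=76, FN=16+20+13+22=71 → 88/235 = 0.3745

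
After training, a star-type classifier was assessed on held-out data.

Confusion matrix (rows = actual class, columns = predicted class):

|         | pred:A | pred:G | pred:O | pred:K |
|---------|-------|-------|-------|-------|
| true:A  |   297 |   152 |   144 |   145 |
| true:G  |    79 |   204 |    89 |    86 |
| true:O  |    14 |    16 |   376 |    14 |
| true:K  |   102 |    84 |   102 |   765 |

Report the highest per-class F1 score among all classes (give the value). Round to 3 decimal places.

Per-class F1 score (2·TP/(2·TP+FP+FN)):
  A: TP=297, FP=79+14+102=195, FN=152+144+145=441 → 594/1230 = 0.4829
  G: TP=204, FP=152+16+84=252, FN=79+89+86=254 → 408/914 = 0.4464
  O: TP=376, FP=144+89+102=335, FN=14+16+14=44 → 752/1131 = 0.6649
  K: TP=765, FP=145+86+14=245, FN=102+84+102=288 → 1530/2063 = 0.7416
Highest is class 'K' with F1 score = 0.742.

0.742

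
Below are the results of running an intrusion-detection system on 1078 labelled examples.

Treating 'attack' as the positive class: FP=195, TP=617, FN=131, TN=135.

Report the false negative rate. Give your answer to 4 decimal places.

FNR = FN/(FN+TP) = 131/(131+617) = 0.1751

0.1751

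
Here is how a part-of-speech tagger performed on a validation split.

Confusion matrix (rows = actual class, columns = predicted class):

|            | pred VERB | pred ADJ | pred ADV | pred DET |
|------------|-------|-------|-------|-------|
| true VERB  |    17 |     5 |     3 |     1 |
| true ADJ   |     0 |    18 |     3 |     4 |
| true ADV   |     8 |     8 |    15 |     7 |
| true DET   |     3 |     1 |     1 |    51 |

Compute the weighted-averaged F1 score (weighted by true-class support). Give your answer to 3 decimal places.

0.684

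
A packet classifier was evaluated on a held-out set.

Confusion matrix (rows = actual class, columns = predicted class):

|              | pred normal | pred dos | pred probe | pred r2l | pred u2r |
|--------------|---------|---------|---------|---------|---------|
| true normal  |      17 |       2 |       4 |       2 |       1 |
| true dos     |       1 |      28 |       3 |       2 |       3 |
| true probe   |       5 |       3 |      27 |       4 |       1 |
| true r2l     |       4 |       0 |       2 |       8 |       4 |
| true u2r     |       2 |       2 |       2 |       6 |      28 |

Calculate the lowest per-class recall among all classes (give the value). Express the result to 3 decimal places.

0.444

Per-class recall (TP/(TP+FN)):
  normal: TP=17, FN=2+4+2+1=9 → 17/26 = 0.6538
  dos: TP=28, FN=1+3+2+3=9 → 28/37 = 0.7568
  probe: TP=27, FN=5+3+4+1=13 → 27/40 = 0.6750
  r2l: TP=8, FN=4+0+2+4=10 → 8/18 = 0.4444
  u2r: TP=28, FN=2+2+2+6=12 → 28/40 = 0.7000
Lowest is class 'r2l' with recall = 0.444.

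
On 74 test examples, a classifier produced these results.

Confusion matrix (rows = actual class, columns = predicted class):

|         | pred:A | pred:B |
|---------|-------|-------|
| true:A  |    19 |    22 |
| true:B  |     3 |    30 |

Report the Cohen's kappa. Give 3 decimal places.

0.353

Observed agreement pₒ = trace/N = 49/74 = 0.6622
Expected agreement pₑ = Σ (rowᵢ·colᵢ)/N² = (41·22 + 33·52)/74² = 0.4781
κ = (pₒ − pₑ)/(1 − pₑ) = (0.6622 − 0.4781)/(1 − 0.4781) = 0.353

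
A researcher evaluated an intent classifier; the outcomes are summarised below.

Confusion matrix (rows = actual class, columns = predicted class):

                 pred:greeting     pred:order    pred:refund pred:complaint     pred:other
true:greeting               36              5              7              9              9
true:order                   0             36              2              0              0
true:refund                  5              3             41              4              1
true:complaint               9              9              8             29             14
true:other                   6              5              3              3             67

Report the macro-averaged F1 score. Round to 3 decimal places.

Per-class F1 score (2·TP/(2·TP+FP+FN)):
  greeting: TP=36, FP=0+5+9+6=20, FN=5+7+9+9=30 → 72/122 = 0.5902
  order: TP=36, FP=5+3+9+5=22, FN=0+2+0+0=2 → 72/96 = 0.7500
  refund: TP=41, FP=7+2+8+3=20, FN=5+3+4+1=13 → 82/115 = 0.7130
  complaint: TP=29, FP=9+0+4+3=16, FN=9+9+8+14=40 → 58/114 = 0.5088
  other: TP=67, FP=9+0+1+14=24, FN=6+5+3+3=17 → 134/175 = 0.7657
Macro-F1 score = mean = (0.5902 + 0.7500 + 0.7130 + 0.5088 + 0.7657) / 5 = 0.666

0.666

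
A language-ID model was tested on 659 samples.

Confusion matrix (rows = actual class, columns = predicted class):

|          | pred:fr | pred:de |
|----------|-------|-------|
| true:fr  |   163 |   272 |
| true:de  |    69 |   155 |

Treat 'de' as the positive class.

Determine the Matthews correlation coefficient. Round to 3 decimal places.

0.066

MCC = (TP·TN − FP·FN) / √((TP+FP)(TP+FN)(TN+FP)(TN+FN))
Numerator = 155·163 − 272·69 = 6497
Denominator = √(427·224·435·232) = √9652796160 = 98248.6446
MCC = 6497 / 98248.6446 = 0.066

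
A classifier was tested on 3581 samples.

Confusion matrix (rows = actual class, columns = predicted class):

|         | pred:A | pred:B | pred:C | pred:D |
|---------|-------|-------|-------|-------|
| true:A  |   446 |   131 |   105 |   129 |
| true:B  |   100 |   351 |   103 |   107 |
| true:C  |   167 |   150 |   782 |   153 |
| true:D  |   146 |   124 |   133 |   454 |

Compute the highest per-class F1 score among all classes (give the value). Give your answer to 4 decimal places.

0.6585

Per-class F1 score (2·TP/(2·TP+FP+FN)):
  A: TP=446, FP=100+167+146=413, FN=131+105+129=365 → 892/1670 = 0.53413
  B: TP=351, FP=131+150+124=405, FN=100+103+107=310 → 702/1417 = 0.49541
  C: TP=782, FP=105+103+133=341, FN=167+150+153=470 → 1564/2375 = 0.65853
  D: TP=454, FP=129+107+153=389, FN=146+124+133=403 → 908/1700 = 0.53412
Highest is class 'C' with F1 score = 0.6585.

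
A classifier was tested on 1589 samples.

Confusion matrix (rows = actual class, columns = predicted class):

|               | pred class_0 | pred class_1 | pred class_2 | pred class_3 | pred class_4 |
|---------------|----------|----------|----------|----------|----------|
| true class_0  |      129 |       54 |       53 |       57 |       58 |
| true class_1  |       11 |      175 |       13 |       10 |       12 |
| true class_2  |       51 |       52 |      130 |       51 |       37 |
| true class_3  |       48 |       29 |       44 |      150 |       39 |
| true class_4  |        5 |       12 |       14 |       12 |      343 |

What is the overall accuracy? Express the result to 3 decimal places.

0.583

Accuracy = trace / total = (129+175+130+150+343=927) / 1589 = 927/1589 = 0.583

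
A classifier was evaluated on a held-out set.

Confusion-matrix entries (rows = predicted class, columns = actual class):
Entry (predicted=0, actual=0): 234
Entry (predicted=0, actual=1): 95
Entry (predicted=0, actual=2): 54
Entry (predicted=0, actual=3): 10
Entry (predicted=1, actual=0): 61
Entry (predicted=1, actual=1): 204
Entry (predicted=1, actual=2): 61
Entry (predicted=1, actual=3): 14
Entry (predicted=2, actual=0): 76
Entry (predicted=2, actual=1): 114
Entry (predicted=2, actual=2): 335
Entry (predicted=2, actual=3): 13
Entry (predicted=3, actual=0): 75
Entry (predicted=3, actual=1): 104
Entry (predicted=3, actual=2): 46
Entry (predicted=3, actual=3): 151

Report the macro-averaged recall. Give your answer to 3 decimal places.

Per-class recall (TP/(TP+FN)):
  0: TP=234, FN=61+76+75=212 → 234/446 = 0.5247
  1: TP=204, FN=95+114+104=313 → 204/517 = 0.3946
  2: TP=335, FN=54+61+46=161 → 335/496 = 0.6754
  3: TP=151, FN=10+14+13=37 → 151/188 = 0.8032
Macro-recall = mean = (0.5247 + 0.3946 + 0.6754 + 0.8032) / 4 = 0.599

0.599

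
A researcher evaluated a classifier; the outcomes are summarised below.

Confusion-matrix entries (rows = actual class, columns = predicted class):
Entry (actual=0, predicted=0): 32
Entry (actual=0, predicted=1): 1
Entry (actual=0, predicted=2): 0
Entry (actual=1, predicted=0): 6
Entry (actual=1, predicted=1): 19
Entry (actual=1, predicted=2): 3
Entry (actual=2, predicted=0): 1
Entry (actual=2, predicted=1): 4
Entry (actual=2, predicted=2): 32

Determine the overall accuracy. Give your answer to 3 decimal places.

Accuracy = trace / total = (32+19+32=83) / 98 = 83/98 = 0.847

0.847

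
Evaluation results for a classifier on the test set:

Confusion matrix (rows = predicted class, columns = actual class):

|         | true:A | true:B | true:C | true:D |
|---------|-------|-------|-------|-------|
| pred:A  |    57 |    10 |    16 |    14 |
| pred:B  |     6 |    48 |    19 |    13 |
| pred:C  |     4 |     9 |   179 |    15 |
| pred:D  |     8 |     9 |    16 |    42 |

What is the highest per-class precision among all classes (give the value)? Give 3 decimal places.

0.865

Per-class precision (TP/(TP+FP)):
  A: TP=57, FP=10+16+14=40 → 57/97 = 0.5876
  B: TP=48, FP=6+19+13=38 → 48/86 = 0.5581
  C: TP=179, FP=4+9+15=28 → 179/207 = 0.8647
  D: TP=42, FP=8+9+16=33 → 42/75 = 0.5600
Highest is class 'C' with precision = 0.865.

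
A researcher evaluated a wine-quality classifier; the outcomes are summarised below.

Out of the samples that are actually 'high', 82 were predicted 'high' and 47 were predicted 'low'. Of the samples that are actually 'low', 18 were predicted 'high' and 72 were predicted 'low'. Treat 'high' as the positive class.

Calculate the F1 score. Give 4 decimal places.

Precision = TP/(TP+FP) = 82/100 = 0.8200
Recall = TP/(TP+FN) = 82/129 = 0.6357
F1 = 2·TP/(2·TP+FP+FN) = 164/229 = 0.7162

0.7162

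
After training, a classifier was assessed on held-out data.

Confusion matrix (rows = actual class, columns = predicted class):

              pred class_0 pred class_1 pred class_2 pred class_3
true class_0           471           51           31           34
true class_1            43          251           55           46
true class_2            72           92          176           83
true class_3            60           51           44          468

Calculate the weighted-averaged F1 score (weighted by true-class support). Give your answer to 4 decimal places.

Per-class F1 score (2·TP/(2·TP+FP+FN)):
  class_0: TP=471, FP=43+72+60=175, FN=51+31+34=116 → 942/1233 = 0.76399
  class_1: TP=251, FP=51+92+51=194, FN=43+55+46=144 → 502/840 = 0.59762
  class_2: TP=176, FP=31+55+44=130, FN=72+92+83=247 → 352/729 = 0.48285
  class_3: TP=468, FP=34+46+83=163, FN=60+51+44=155 → 936/1254 = 0.74641
Weighted-F1 score = Σ (supportᵢ/N)·F1 scoreᵢ with N=2028: (587/2028)·0.76399 + (395/2028)·0.59762 + (423/2028)·0.48285 + (623/2028)·0.74641 = 0.6675

0.6675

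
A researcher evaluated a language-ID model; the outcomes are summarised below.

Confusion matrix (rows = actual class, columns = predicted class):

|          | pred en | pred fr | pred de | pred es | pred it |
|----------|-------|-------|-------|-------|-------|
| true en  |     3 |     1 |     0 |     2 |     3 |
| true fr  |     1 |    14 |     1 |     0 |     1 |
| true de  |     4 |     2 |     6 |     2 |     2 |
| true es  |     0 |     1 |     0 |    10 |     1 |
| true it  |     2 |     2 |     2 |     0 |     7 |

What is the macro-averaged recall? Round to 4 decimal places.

0.5807

Per-class recall (TP/(TP+FN)):
  en: TP=3, FN=1+0+2+3=6 → 3/9 = 0.33333
  fr: TP=14, FN=1+1+0+1=3 → 14/17 = 0.82353
  de: TP=6, FN=4+2+2+2=10 → 6/16 = 0.37500
  es: TP=10, FN=0+1+0+1=2 → 10/12 = 0.83333
  it: TP=7, FN=2+2+2+0=6 → 7/13 = 0.53846
Macro-recall = mean = (0.33333 + 0.82353 + 0.37500 + 0.83333 + 0.53846) / 5 = 0.5807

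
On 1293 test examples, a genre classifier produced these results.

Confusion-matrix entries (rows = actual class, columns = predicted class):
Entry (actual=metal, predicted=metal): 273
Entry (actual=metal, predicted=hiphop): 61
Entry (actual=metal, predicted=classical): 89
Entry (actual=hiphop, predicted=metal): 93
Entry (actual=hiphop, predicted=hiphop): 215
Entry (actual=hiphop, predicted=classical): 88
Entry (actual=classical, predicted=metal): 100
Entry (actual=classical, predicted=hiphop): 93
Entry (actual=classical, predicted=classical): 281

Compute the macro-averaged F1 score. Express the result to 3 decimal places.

0.593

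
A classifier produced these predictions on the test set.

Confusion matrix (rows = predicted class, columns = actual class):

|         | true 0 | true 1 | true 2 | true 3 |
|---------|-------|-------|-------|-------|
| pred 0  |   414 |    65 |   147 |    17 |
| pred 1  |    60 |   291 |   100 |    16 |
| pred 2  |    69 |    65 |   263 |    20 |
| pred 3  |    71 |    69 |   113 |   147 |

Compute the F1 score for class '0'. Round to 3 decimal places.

Treat '0' as positive and all other classes as negative.
F1 score = 2·TP/(2·TP+FP+FN).
0: TP=414, FP=65+147+17=229, FN=60+69+71=200 → 828/1257 = 0.6587

0.659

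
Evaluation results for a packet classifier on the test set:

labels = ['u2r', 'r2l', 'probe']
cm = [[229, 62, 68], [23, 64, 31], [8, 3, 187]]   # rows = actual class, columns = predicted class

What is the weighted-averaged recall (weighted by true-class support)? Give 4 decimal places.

0.7111

Per-class recall (TP/(TP+FN)):
  u2r: TP=229, FN=62+68=130 → 229/359 = 0.63788
  r2l: TP=64, FN=23+31=54 → 64/118 = 0.54237
  probe: TP=187, FN=8+3=11 → 187/198 = 0.94444
Weighted-recall = Σ (supportᵢ/N)·recallᵢ with N=675: (359/675)·0.63788 + (118/675)·0.54237 + (198/675)·0.94444 = 0.7111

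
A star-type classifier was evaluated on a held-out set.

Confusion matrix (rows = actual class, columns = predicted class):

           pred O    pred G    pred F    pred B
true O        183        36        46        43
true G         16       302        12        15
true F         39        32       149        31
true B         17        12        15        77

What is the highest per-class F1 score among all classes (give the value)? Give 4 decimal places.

0.8308

Per-class F1 score (2·TP/(2·TP+FP+FN)):
  O: TP=183, FP=16+39+17=72, FN=36+46+43=125 → 366/563 = 0.65009
  G: TP=302, FP=36+32+12=80, FN=16+12+15=43 → 604/727 = 0.83081
  F: TP=149, FP=46+12+15=73, FN=39+32+31=102 → 298/473 = 0.63002
  B: TP=77, FP=43+15+31=89, FN=17+12+15=44 → 154/287 = 0.53659
Highest is class 'G' with F1 score = 0.8308.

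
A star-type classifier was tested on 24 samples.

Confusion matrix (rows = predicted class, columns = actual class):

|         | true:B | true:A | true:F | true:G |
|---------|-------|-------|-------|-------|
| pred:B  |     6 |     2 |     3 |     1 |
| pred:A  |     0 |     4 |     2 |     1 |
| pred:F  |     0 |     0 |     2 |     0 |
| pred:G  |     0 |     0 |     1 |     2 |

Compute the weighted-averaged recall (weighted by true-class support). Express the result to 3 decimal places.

Per-class recall (TP/(TP+FN)):
  B: TP=6, FN=0+0+0=0 → 6/6 = 1.0000
  A: TP=4, FN=2+0+0=2 → 4/6 = 0.6667
  F: TP=2, FN=3+2+1=6 → 2/8 = 0.2500
  G: TP=2, FN=1+1+0=2 → 2/4 = 0.5000
Weighted-recall = Σ (supportᵢ/N)·recallᵢ with N=24: (6/24)·1.0000 + (6/24)·0.6667 + (8/24)·0.2500 + (4/24)·0.5000 = 0.583

0.583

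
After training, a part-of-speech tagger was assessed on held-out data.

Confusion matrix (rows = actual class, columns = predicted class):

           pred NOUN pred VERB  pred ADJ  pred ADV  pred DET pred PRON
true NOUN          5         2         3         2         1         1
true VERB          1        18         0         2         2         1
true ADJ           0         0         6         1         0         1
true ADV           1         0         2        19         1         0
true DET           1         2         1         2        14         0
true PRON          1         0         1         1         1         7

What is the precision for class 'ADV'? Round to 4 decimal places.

0.7037

precision = TP/(TP+FP).
ADV: TP=19, FP=2+2+1+2+1=8 → 19/27 = 0.70370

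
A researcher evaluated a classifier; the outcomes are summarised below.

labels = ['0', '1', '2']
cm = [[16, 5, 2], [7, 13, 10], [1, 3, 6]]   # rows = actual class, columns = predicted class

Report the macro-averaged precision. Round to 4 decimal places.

0.5397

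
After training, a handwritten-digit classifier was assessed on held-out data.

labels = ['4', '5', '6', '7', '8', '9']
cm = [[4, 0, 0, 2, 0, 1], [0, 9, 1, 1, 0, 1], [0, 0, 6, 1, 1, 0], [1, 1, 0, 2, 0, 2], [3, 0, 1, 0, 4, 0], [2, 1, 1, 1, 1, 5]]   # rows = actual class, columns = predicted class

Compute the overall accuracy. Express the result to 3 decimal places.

0.577

Accuracy = trace / total = (4+9+6+2+4+5=30) / 52 = 30/52 = 0.577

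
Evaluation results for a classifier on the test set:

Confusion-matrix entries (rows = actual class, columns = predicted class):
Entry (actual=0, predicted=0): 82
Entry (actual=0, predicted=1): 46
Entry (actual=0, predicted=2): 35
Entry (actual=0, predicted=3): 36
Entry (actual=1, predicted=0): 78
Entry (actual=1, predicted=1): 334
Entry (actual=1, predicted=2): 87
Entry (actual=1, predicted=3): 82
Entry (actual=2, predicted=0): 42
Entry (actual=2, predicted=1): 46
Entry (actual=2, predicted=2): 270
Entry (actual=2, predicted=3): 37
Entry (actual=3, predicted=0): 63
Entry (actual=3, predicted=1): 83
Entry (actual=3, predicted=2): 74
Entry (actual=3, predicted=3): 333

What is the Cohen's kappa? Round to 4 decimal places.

0.4389

Observed agreement pₒ = trace/N = 1019/1728 = 0.58970
Expected agreement pₑ = Σ (rowᵢ·colᵢ)/N² = (199·265 + 581·509 + 395·466 + 553·488)/1728² = 0.26872
κ = (pₒ − pₑ)/(1 − pₑ) = (0.58970 − 0.26872)/(1 − 0.26872) = 0.4389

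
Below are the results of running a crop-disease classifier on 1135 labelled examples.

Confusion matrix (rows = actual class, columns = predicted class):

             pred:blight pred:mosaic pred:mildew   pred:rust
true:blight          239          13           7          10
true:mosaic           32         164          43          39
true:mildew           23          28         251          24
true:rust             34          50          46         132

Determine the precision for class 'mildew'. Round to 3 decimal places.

precision = TP/(TP+FP).
mildew: TP=251, FP=7+43+46=96 → 251/347 = 0.7233

0.723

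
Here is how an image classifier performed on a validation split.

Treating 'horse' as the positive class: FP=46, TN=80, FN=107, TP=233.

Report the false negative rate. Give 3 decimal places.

0.315

FNR = FN/(FN+TP) = 107/(107+233) = 0.315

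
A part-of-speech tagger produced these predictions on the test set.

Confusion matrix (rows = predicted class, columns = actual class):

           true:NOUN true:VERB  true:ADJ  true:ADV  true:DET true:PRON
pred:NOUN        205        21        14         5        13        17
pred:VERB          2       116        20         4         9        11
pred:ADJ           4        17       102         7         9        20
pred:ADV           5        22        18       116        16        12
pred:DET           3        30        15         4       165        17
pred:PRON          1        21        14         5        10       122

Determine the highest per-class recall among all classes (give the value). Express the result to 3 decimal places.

0.932

Per-class recall (TP/(TP+FN)):
  NOUN: TP=205, FN=2+4+5+3+1=15 → 205/220 = 0.9318
  VERB: TP=116, FN=21+17+22+30+21=111 → 116/227 = 0.5110
  ADJ: TP=102, FN=14+20+18+15+14=81 → 102/183 = 0.5574
  ADV: TP=116, FN=5+4+7+4+5=25 → 116/141 = 0.8227
  DET: TP=165, FN=13+9+9+16+10=57 → 165/222 = 0.7432
  PRON: TP=122, FN=17+11+20+12+17=77 → 122/199 = 0.6131
Highest is class 'NOUN' with recall = 0.932.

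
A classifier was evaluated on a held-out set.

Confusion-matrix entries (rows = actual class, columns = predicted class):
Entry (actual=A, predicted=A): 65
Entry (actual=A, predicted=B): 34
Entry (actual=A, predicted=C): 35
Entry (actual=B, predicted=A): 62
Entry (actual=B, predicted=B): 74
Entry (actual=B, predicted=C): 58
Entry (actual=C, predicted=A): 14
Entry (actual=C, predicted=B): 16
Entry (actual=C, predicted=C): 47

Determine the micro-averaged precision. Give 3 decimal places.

Micro-averaging pools counts across classes: ΣTP=186, ΣFP=219, ΣFN=219.
Micro-precision = TP/(TP+FP) on pooled counts = 0.459 (equals overall accuracy in single-label multiclass).

0.459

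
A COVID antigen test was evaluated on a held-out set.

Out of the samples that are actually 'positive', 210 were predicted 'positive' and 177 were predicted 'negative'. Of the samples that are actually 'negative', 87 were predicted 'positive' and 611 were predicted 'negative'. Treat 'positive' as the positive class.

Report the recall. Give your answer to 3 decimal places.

0.543

Recall = TP/(TP+FN) = 210/(210+177) = 210/387 = 0.543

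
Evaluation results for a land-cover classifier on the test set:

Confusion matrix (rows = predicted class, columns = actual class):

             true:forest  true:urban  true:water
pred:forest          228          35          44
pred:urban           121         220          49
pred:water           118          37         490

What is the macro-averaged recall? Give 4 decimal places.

0.6940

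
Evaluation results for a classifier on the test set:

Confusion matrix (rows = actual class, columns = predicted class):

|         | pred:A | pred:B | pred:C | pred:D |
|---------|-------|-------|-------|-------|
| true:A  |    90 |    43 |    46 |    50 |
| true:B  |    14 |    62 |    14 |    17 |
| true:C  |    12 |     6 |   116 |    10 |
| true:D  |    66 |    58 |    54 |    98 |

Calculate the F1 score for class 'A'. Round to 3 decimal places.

0.438

Treat 'A' as positive and all other classes as negative.
F1 score = 2·TP/(2·TP+FP+FN).
A: TP=90, FP=14+12+66=92, FN=43+46+50=139 → 180/411 = 0.4380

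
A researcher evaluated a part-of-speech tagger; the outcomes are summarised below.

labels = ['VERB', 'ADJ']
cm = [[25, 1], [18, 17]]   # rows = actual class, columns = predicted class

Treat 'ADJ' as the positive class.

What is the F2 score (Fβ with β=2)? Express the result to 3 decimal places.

Fβ = (1+β²)·TP / ((1+β²)·TP + β²·FN + FP), with β²=4
= 5·17 / (5·17 + 4·18 + 1) = 0.538

0.538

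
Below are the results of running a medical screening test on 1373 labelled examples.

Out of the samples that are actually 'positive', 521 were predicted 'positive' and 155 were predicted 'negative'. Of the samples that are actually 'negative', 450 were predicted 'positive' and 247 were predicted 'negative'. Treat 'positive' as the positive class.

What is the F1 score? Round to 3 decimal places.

0.633

Precision = TP/(TP+FP) = 521/971 = 0.5366
Recall = TP/(TP+FN) = 521/676 = 0.7707
F1 = 2·TP/(2·TP+FP+FN) = 1042/1647 = 0.633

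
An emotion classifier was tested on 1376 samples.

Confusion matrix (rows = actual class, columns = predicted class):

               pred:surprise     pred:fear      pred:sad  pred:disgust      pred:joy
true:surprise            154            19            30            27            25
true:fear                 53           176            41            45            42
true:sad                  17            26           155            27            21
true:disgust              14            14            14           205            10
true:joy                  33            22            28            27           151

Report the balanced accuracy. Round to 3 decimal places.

Balanced accuracy = mean of per-class recall.
  surprise: recall = 154/255 = 0.6039
  fear: recall = 176/357 = 0.4930
  sad: recall = 155/246 = 0.6301
  disgust: recall = 205/257 = 0.7977
  joy: recall = 151/261 = 0.5785
Mean = (0.6039 + 0.4930 + 0.6301 + 0.7977 + 0.5785) / 5 = 0.621

0.621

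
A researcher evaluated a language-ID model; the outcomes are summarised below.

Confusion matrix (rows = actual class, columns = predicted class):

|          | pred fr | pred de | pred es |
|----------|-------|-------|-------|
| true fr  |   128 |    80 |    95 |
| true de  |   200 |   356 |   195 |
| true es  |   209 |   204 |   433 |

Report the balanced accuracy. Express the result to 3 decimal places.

Balanced accuracy = mean of per-class recall.
  fr: recall = 128/303 = 0.4224
  de: recall = 356/751 = 0.4740
  es: recall = 433/846 = 0.5118
Mean = (0.4224 + 0.4740 + 0.5118) / 3 = 0.469

0.469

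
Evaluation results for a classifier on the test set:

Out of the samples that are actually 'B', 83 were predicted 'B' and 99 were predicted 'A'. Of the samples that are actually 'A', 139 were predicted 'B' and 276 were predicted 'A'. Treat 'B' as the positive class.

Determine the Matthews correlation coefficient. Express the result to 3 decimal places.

0.115

MCC = (TP·TN − FP·FN) / √((TP+FP)(TP+FN)(TN+FP)(TN+FN))
Numerator = 83·276 − 139·99 = 9147
Denominator = √(222·182·415·375) = √6287872500 = 79296.1065
MCC = 9147 / 79296.1065 = 0.115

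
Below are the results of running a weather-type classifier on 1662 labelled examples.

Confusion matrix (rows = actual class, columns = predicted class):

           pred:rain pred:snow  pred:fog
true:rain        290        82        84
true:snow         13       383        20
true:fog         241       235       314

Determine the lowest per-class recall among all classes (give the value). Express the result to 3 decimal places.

Per-class recall (TP/(TP+FN)):
  rain: TP=290, FN=82+84=166 → 290/456 = 0.6360
  snow: TP=383, FN=13+20=33 → 383/416 = 0.9207
  fog: TP=314, FN=241+235=476 → 314/790 = 0.3975
Lowest is class 'fog' with recall = 0.397.

0.397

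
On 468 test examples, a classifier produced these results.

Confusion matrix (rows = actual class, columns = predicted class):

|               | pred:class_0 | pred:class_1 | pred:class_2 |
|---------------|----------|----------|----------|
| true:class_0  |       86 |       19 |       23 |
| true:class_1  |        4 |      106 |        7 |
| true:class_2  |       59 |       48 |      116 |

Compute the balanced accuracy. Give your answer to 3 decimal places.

0.699

Balanced accuracy = mean of per-class recall.
  class_0: recall = 86/128 = 0.6719
  class_1: recall = 106/117 = 0.9060
  class_2: recall = 116/223 = 0.5202
Mean = (0.6719 + 0.9060 + 0.5202) / 3 = 0.699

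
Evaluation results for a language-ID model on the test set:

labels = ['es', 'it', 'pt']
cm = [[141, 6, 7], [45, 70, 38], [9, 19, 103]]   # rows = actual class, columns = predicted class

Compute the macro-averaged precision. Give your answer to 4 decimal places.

0.7186

Per-class precision (TP/(TP+FP)):
  es: TP=141, FP=45+9=54 → 141/195 = 0.72308
  it: TP=70, FP=6+19=25 → 70/95 = 0.73684
  pt: TP=103, FP=7+38=45 → 103/148 = 0.69595
Macro-precision = mean = (0.72308 + 0.73684 + 0.69595) / 3 = 0.7186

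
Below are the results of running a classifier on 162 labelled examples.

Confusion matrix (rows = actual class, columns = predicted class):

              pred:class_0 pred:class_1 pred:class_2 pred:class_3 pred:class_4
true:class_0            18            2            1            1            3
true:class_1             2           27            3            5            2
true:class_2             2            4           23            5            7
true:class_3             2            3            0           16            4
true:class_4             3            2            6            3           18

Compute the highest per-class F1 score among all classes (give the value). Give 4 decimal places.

Per-class F1 score (2·TP/(2·TP+FP+FN)):
  class_0: TP=18, FP=2+2+2+3=9, FN=2+1+1+3=7 → 36/52 = 0.69231
  class_1: TP=27, FP=2+4+3+2=11, FN=2+3+5+2=12 → 54/77 = 0.70130
  class_2: TP=23, FP=1+3+0+6=10, FN=2+4+5+7=18 → 46/74 = 0.62162
  class_3: TP=16, FP=1+5+5+3=14, FN=2+3+0+4=9 → 32/55 = 0.58182
  class_4: TP=18, FP=3+2+7+4=16, FN=3+2+6+3=14 → 36/66 = 0.54545
Highest is class 'class_1' with F1 score = 0.7013.

0.7013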